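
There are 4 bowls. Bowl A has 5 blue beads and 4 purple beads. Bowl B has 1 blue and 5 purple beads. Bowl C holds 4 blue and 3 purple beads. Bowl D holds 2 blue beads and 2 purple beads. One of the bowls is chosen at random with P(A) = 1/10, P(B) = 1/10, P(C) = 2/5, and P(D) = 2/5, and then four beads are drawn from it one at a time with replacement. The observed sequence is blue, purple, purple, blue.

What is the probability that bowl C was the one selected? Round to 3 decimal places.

0.421

The likelihood of the observed sequence under each hypothesis: P(data | bowl A) = (5/9)(4/9)(4/9)(5/9) = 0.060966; P(data | bowl B) = (1/6)(5/6)(5/6)(1/6) = 0.01929; P(data | bowl C) = (4/7)(3/7)(3/7)(4/7) = 0.059975; P(data | bowl D) = (2/4)(2/4)(2/4)(2/4) = 0.0625.
Multiplying each by its prior: 1/10 · 0.060966 = 0.0060966, 1/10 · 0.01929 = 0.001929, 2/5 · 0.059975 = 0.02399, 2/5 · 0.0625 = 0.025; with total 0.057016.
Hence P(bowl C | data) = (0.02399) / (0.057016) = 0.42076.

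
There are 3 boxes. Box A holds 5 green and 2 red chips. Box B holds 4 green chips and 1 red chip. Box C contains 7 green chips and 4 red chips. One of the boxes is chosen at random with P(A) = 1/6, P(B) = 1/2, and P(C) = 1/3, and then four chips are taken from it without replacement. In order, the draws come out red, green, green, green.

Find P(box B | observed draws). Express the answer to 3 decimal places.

The likelihood of the observed sequence under each hypothesis: P(data | box A) = (2/7)(5/6)(4/5)(3/4) = 0.14286; P(data | box B) = (1/5)(4/4)(3/3)(2/2) = 0.2; P(data | box C) = (4/11)(7/10)(6/9)(5/8) = 0.10606.
Multiplying each by its prior: 1/6 · 0.14286 = 0.02381, 1/2 · 0.2 = 0.1, 1/3 · 0.10606 = 0.035354; with total 0.15916.
So P(box B | data) = (0.1) / (0.15916) = 0.62829.

0.628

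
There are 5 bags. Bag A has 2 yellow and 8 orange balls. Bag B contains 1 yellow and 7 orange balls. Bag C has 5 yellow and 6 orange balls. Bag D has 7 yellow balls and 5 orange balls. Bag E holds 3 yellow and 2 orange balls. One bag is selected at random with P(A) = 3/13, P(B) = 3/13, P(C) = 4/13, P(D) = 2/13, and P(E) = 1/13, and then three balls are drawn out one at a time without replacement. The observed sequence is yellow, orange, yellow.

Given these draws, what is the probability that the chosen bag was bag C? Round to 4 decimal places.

0.4533

Under each hypothesis, the probability of the observed sequence is: P(data | bag A) = (2/10)(8/9)(1/8) = 0.022222; P(data | bag B) = (1/8)(7/7)(0/6) = 0; P(data | bag C) = (5/11)(6/10)(4/9) = 0.12121; P(data | bag D) = (7/12)(5/11)(6/10) = 0.15909; P(data | bag E) = (3/5)(2/4)(2/3) = 0.2.
Weighting by the prior gives 3/13 · 0.022222 = 0.0051282, 3/13 · 0 = 0, 4/13 · 0.12121 = 0.037296, 2/13 · 0.15909 = 0.024476, 1/13 · 0.2 = 0.015385; summing to 0.082284.
Hence P(bag C | data) = (0.037296) / (0.082284) = 0.45326.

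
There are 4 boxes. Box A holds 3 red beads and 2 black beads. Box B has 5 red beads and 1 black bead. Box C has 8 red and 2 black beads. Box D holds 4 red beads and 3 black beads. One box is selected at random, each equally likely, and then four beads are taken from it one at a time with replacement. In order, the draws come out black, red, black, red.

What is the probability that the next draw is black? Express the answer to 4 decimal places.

0.3513

For each hypothesis, P(data | H) works out to: P(data | box A) = (2/5)(3/5)(2/5)(3/5) = 0.0576; P(data | box B) = (1/6)(5/6)(1/6)(5/6) = 0.01929; P(data | box C) = (2/10)(8/10)(2/10)(8/10) = 0.0256; P(data | box D) = (3/7)(4/7)(3/7)(4/7) = 0.059975.
Weighting by the prior gives 1/4 · 0.0576 = 0.0144, 1/4 · 0.01929 = 0.0048225, 1/4 · 0.0256 = 0.0064, 1/4 · 0.059975 = 0.014994; these sum to 0.040616.
Normalising, the posterior is P(box A | data) = 0.35454, P(box B | data) = 0.11873, P(box C | data) = 0.15757, P(box D | data) = 0.36916.
Averaging over the posterior, P(black next | data) = (2/5)(0.35454) + (1/6)(0.11873) + (1/5)(0.15757) + (3/7)(0.36916) = 0.35133.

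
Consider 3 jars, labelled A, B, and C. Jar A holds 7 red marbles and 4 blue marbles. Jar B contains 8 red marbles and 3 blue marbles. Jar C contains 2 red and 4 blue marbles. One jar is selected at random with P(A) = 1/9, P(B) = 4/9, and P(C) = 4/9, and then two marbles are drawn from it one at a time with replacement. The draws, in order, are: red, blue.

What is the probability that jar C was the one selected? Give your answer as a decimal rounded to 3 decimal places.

The likelihood of the observed sequence under each hypothesis: P(data | jar A) = (7/11)(4/11) = 0.2314; P(data | jar B) = (8/11)(3/11) = 0.19835; P(data | jar C) = (2/6)(4/6) = 0.22222.
Weighting by the prior gives 1/9 · 0.2314 = 0.025712, 4/9 · 0.19835 = 0.088154, 4/9 · 0.22222 = 0.098765; with total 0.21263.
Hence P(jar C | data) = (0.098765) / (0.21263) = 0.46449.

0.464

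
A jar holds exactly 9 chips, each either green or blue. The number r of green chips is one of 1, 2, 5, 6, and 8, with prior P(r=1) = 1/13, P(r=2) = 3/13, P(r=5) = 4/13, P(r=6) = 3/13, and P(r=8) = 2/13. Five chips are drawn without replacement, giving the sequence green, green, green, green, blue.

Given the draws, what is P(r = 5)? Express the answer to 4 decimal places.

The likelihood of the observed sequence under each hypothesis: P(data | r = 1) = (1/9)(0/8) = 0; P(data | r = 2) = (2/9)(1/8)(0/7) = 0; P(data | r = 5) = (5/9)(4/8)(3/7)(2/6)(4/5) = 0.031746; P(data | r = 6) = (6/9)(5/8)(4/7)(3/6)(3/5) = 0.071429; P(data | r = 8) = (8/9)(7/8)(6/7)(5/6)(1/5) = 0.11111.
The prior-weighted likelihoods are 1/13 · 0 = 0, 3/13 · 0 = 0, 4/13 · 0.031746 = 0.009768, 3/13 · 0.071429 = 0.016484, 2/13 · 0.11111 = 0.017094; these sum to 0.043346.
By Bayes' rule, P(r = 5 | data) = (0.009768) / (0.043346) = 0.22535.

0.2254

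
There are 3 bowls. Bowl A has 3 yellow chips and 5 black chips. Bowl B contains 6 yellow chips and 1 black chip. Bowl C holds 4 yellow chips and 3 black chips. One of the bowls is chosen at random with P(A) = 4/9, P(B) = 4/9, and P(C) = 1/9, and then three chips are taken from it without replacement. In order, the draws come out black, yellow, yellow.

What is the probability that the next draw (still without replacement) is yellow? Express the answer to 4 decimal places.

The likelihood of the observed sequence under each hypothesis: P(data | bowl A) = (5/8)(3/7)(2/6) = 5/56; P(data | bowl B) = (1/7)(6/6)(5/5) = 1/7; P(data | bowl C) = (3/7)(4/6)(3/5) = 6/35.
Weighting by the prior gives 4/9 · 5/56 = 5/126, 4/9 · 1/7 = 4/63, 1/9 · 6/35 = 2/105; with total 11/90.
Normalising, the posterior is P(bowl A | data) = 25/77, P(bowl B | data) = 40/77, P(bowl C | data) = 12/77.
So P(yellow next | data) = Σ P(yellow next | H) P(H | data) = (1/5)(25/77) + (1)(40/77) + (1/2)(12/77) = 51/77.

0.6623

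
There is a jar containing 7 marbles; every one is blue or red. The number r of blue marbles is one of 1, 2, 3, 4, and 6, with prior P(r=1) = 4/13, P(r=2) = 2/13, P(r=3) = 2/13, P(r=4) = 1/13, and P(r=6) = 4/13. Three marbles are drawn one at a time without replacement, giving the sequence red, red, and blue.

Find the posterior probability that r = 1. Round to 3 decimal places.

Under each hypothesis, the probability of the observed sequence is: P(data | r = 1) = (6/7)(5/6)(1/5) = 0.14286; P(data | r = 2) = (5/7)(4/6)(2/5) = 0.19048; P(data | r = 3) = (4/7)(3/6)(3/5) = 0.17143; P(data | r = 4) = (3/7)(2/6)(4/5) = 0.11429; P(data | r = 6) = (1/7)(0/6) = 0.
The prior-weighted likelihoods are 4/13 · 0.14286 = 0.043956, 2/13 · 0.19048 = 0.029304, 2/13 · 0.17143 = 0.026374, 1/13 · 0.11429 = 0.0087912, 4/13 · 0 = 0; summing to 0.10842.
By Bayes' rule, P(r = 1 | data) = (0.043956) / (0.10842) = 0.40541.

0.405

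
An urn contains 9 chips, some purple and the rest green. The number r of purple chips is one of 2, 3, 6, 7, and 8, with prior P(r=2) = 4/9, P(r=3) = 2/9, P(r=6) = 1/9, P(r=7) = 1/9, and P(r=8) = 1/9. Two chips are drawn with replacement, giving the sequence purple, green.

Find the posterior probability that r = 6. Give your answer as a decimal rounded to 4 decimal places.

The likelihood of the observed sequence under each hypothesis: P(data | r = 2) = (2/9)(7/9) = 14/81; P(data | r = 3) = (3/9)(6/9) = 2/9; P(data | r = 6) = (6/9)(3/9) = 2/9; P(data | r = 7) = (7/9)(2/9) = 14/81; P(data | r = 8) = (8/9)(1/9) = 8/81.
Multiplying each by its prior: 4/9 · 14/81 = 56/729, 2/9 · 2/9 = 4/81, 1/9 · 2/9 = 2/81, 1/9 · 14/81 = 14/729, 1/9 · 8/81 = 8/729; these sum to 44/243.
Therefore the posterior P(r = 6 | data) = (2/81) / (44/243) = 3/22.

0.1364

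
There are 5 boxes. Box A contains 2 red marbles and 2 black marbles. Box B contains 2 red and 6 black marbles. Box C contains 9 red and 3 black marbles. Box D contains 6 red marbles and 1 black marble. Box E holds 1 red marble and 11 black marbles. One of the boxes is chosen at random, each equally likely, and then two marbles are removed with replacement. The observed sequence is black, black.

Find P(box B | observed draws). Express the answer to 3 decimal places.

0.324

Compute the likelihood of the observed sequence for each case: P(data | box A) = (2/4)(2/4) = 0.25; P(data | box B) = (6/8)(6/8) = 0.5625; P(data | box C) = (3/12)(3/12) = 0.0625; P(data | box D) = (1/7)(1/7) = 0.020408; P(data | box E) = (11/12)(11/12) = 0.84028.
Weighting by the prior gives 1/5 · 0.25 = 0.05, 1/5 · 0.5625 = 0.1125, 1/5 · 0.0625 = 0.0125, 1/5 · 0.020408 = 0.0040816, 1/5 · 0.84028 = 0.16806; these sum to 0.34714.
By Bayes' rule, P(box B | data) = (0.1125) / (0.34714) = 0.32408.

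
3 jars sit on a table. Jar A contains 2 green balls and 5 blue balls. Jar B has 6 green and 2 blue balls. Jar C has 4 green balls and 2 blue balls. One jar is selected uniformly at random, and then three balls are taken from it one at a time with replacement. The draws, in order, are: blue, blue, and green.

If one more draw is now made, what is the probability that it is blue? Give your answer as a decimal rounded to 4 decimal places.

The likelihood of the observed sequence under each hypothesis: P(data | jar A) = (5/7)(5/7)(2/7) = 0.14577; P(data | jar B) = (2/8)(2/8)(6/8) = 0.046875; P(data | jar C) = (2/6)(2/6)(4/6) = 0.074074.
Weighting by the prior gives 1/3 · 0.14577 = 0.048591, 1/3 · 0.046875 = 0.015625, 1/3 · 0.074074 = 0.024691; these sum to 0.088907.
Normalising, the posterior is P(jar A | data) = 0.54653, P(jar B | data) = 0.17575, P(jar C | data) = 0.27772.
The predictive probability is P(blue next | data) = (5/7)(0.54653) + (1/4)(0.17575) + (1/3)(0.27772) = 0.52689.

0.5269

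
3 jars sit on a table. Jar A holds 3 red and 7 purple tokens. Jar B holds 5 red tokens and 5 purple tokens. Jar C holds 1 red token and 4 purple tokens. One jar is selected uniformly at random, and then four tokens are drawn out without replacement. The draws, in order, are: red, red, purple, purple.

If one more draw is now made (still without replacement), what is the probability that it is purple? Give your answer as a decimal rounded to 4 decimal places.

0.6288

Compute the likelihood of the observed sequence for each case: P(data | jar A) = (3/10)(2/9)(7/8)(6/7) = 0.05; P(data | jar B) = (5/10)(4/9)(5/8)(4/7) = 0.079365; P(data | jar C) = (1/5)(0/4) = 0.
The prior-weighted likelihoods are 1/3 · 0.05 = 0.016667, 1/3 · 0.079365 = 0.026455, 1/3 · 0 = 0; with total 0.043122.
Dividing through by the total gives posterior P(jar A | data) = 0.3865, P(jar B | data) = 0.6135, P(jar C | data) = 0.
Averaging over the posterior, P(purple next | data) = (5/6)(0.3865) + (1/2)(0.6135) = 0.62883.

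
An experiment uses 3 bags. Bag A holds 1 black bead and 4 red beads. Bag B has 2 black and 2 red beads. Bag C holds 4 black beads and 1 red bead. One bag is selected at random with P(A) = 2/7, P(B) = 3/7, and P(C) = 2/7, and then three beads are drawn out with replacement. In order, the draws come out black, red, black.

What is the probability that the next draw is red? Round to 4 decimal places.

For each hypothesis, P(data | H) works out to: P(data | bag A) = (1/5)(4/5)(1/5) = 0.032; P(data | bag B) = (2/4)(2/4)(2/4) = 0.125; P(data | bag C) = (4/5)(1/5)(4/5) = 0.128.
The prior-weighted likelihoods are 2/7 · 0.032 = 0.0091429, 3/7 · 0.125 = 0.053571, 2/7 · 0.128 = 0.036571; with total 0.099286.
The posterior is then P(bag A | data) = 0.092086, P(bag B | data) = 0.53957, P(bag C | data) = 0.36835.
Averaging over the posterior, P(red next | data) = (4/5)(0.092086) + (1/2)(0.53957) + (1/5)(0.36835) = 0.41712.

0.4171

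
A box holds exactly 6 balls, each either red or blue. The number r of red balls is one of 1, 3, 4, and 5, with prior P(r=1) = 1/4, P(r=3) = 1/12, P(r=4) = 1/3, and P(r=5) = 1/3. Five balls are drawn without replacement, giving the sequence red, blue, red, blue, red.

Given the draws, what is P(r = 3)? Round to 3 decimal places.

Compute the likelihood of the observed sequence for each case: P(data | r = 1) = (1/6)(5/5)(0/4) = 0; P(data | r = 3) = (3/6)(3/5)(2/4)(2/3)(1/2) = 1/20; P(data | r = 4) = (4/6)(2/5)(3/4)(1/3)(2/2) = 1/15; P(data | r = 5) = (5/6)(1/5)(4/4)(0/3) = 0.
Weighting by the prior gives 1/4 · 0 = 0, 1/12 · 1/20 = 1/240, 1/3 · 1/15 = 1/45, 1/3 · 0 = 0; with total 19/720.
Hence P(r = 3 | data) = (1/240) / (19/720) = 3/19.

0.158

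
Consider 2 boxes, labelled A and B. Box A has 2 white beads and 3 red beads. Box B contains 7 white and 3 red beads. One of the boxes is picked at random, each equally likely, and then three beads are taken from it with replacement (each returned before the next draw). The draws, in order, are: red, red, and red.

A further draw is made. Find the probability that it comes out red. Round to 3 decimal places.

0.567

For each hypothesis, P(data | H) works out to: P(data | box A) = (3/5)(3/5)(3/5) = 0.216; P(data | box B) = (3/10)(3/10)(3/10) = 0.027.
The prior-weighted likelihoods are 1/2 · 0.216 = 0.108, 1/2 · 0.027 = 0.0135; these sum to 0.1215.
Dividing through by the total gives posterior P(box A | data) = 0.88889, P(box B | data) = 0.11111.
The predictive probability is P(red next | data) = (3/5)(0.88889) + (3/10)(0.11111) = 0.56667.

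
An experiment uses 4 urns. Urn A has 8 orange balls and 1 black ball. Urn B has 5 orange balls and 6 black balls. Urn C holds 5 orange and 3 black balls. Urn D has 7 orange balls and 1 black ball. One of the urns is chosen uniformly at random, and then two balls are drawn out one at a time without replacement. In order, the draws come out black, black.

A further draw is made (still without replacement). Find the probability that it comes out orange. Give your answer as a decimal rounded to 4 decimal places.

Compute the likelihood of the observed sequence for each case: P(data | urn A) = (1/9)(0/8) = 0; P(data | urn B) = (6/11)(5/10) = 0.27273; P(data | urn C) = (3/8)(2/7) = 0.10714; P(data | urn D) = (1/8)(0/7) = 0.
Weighting by the prior gives 1/4 · 0 = 0, 1/4 · 0.27273 = 0.068182, 1/4 · 0.10714 = 0.026786, 1/4 · 0 = 0; with total 0.094968.
Dividing through by the total gives posterior P(urn A | data) = 0, P(urn B | data) = 0.71795, P(urn C | data) = 0.28205, P(urn D | data) = 0.
Averaging over the posterior, P(orange next | data) = (5/9)(0.71795) + (5/6)(0.28205) = 0.6339.

0.6339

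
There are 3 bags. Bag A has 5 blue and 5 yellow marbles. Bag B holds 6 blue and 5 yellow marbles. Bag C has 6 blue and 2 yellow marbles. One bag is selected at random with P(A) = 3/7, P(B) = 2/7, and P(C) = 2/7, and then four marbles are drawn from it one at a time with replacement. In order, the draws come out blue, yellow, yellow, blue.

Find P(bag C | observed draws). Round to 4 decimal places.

0.1847

Under each hypothesis, the probability of the observed sequence is: P(data | bag A) = (5/10)(5/10)(5/10)(5/10) = 0.0625; P(data | bag B) = (6/11)(5/11)(5/11)(6/11) = 0.061471; P(data | bag C) = (6/8)(2/8)(2/8)(6/8) = 0.035156.
The prior-weighted likelihoods are 3/7 · 0.0625 = 0.026786, 2/7 · 0.061471 = 0.017563, 2/7 · 0.035156 = 0.010045; summing to 0.054394.
Hence P(bag C | data) = (0.010045) / (0.054394) = 0.18467.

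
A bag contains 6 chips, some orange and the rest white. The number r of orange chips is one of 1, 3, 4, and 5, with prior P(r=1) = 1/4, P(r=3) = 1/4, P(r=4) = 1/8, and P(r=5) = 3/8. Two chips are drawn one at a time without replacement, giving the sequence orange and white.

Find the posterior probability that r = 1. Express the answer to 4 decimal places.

For each hypothesis, P(data | H) works out to: P(data | r = 1) = (1/6)(5/5) = 1/6; P(data | r = 3) = (3/6)(3/5) = 3/10; P(data | r = 4) = (4/6)(2/5) = 4/15; P(data | r = 5) = (5/6)(1/5) = 1/6.
Multiplying each by its prior: 1/4 · 1/6 = 1/24, 1/4 · 3/10 = 3/40, 1/8 · 4/15 = 1/30, 3/8 · 1/6 = 1/16; summing to 17/80.
Hence P(r = 1 | data) = (1/24) / (17/80) = 10/51.

0.1961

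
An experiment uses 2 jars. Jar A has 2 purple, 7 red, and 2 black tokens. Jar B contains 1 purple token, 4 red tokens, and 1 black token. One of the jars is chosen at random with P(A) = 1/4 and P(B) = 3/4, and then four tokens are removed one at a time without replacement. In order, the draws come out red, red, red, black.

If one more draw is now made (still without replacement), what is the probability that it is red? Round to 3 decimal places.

The likelihood of the observed sequence under each hypothesis: P(data | jar A) = (7/11)(6/10)(5/9)(2/8) = 0.05303; P(data | jar B) = (4/6)(3/5)(2/4)(1/3) = 0.066667.
Weighting by the prior gives 1/4 · 0.05303 = 0.013258, 3/4 · 0.066667 = 0.05; with total 0.063258.
The posterior is then P(jar A | data) = 0.20958, P(jar B | data) = 0.79042.
The predictive probability is P(red next | data) = (4/7)(0.20958) + (1/2)(0.79042) = 0.51497.

0.515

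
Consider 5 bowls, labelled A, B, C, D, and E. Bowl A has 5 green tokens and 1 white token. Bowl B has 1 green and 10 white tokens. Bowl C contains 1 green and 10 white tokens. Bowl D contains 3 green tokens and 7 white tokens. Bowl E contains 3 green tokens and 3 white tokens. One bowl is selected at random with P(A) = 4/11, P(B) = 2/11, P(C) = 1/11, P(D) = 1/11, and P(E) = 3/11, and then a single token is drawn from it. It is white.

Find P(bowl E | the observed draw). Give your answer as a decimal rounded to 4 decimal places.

0.2681

Under each hypothesis, the probability of this draw is: P(data | bowl A) = (1/6) = 0.16667; P(data | bowl B) = (10/11) = 0.90909; P(data | bowl C) = (10/11) = 0.90909; P(data | bowl D) = (7/10) = 0.7; P(data | bowl E) = (3/6) = 0.5.
Weighting by the prior gives 4/11 · 0.16667 = 0.060606, 2/11 · 0.90909 = 0.16529, 1/11 · 0.90909 = 0.082645, 1/11 · 0.7 = 0.063636, 3/11 · 0.5 = 0.13636; with total 0.50854.
Therefore the posterior P(bowl E | data) = (0.13636) / (0.50854) = 0.26815.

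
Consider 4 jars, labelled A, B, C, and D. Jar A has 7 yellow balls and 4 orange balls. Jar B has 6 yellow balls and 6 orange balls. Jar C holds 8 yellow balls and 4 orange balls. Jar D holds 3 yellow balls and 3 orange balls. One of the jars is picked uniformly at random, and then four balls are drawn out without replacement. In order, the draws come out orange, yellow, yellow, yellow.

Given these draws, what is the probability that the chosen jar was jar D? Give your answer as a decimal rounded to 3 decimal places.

0.152

The likelihood of the observed sequence under each hypothesis: P(data | jar A) = (4/11)(7/10)(6/9)(5/8) = 0.10606; P(data | jar B) = (6/12)(6/11)(5/10)(4/9) = 0.060606; P(data | jar C) = (4/12)(8/11)(7/10)(6/9) = 0.11313; P(data | jar D) = (3/6)(3/5)(2/4)(1/3) = 0.05.
Weighting by the prior gives 1/4 · 0.10606 = 0.026515, 1/4 · 0.060606 = 0.015152, 1/4 · 0.11313 = 0.028283, 1/4 · 0.05 = 0.0125; summing to 0.082449.
So P(jar D | data) = (0.0125) / (0.082449) = 0.15161.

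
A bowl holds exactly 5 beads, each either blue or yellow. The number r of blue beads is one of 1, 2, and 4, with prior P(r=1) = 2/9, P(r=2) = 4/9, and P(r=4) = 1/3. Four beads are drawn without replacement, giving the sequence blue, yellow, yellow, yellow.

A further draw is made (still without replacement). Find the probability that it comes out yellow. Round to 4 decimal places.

0.5000

Compute the likelihood of the observed sequence for each case: P(data | r = 1) = (1/5)(4/4)(3/3)(2/2) = 1/5; P(data | r = 2) = (2/5)(3/4)(2/3)(1/2) = 1/10; P(data | r = 4) = (4/5)(1/4)(0/3) = 0.
Multiplying each by its prior: 2/9 · 1/5 = 2/45, 4/9 · 1/10 = 2/45, 1/3 · 0 = 0; with total 4/45.
Dividing through by the total gives posterior P(r = 1 | data) = 1/2, P(r = 2 | data) = 1/2, P(r = 4 | data) = 0.
Averaging over the posterior, P(yellow next | data) = (1)(1/2) + (0)(1/2) = 1/2.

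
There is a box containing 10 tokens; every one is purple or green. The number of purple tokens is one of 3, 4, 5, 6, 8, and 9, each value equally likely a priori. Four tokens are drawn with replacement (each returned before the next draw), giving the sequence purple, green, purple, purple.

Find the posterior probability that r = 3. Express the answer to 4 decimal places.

0.0495

Compute the likelihood of the observed sequence for each case: P(data | r = 3) = (3/10)(7/10)(3/10)(3/10) = 0.0189; P(data | r = 4) = (4/10)(6/10)(4/10)(4/10) = 0.0384; P(data | r = 5) = (5/10)(5/10)(5/10)(5/10) = 0.0625; P(data | r = 6) = (6/10)(4/10)(6/10)(6/10) = 0.0864; P(data | r = 8) = (8/10)(2/10)(8/10)(8/10) = 0.1024; P(data | r = 9) = (9/10)(1/10)(9/10)(9/10) = 0.0729.
Weighting by the prior gives 1/6 · 0.0189 = 0.00315, 1/6 · 0.0384 = 0.0064, 1/6 · 0.0625 = 0.010417, 1/6 · 0.0864 = 0.0144, 1/6 · 0.1024 = 0.017067, 1/6 · 0.0729 = 0.01215; these sum to 0.063583.
Therefore the posterior P(r = 3 | data) = (0.00315) / (0.063583) = 0.049541.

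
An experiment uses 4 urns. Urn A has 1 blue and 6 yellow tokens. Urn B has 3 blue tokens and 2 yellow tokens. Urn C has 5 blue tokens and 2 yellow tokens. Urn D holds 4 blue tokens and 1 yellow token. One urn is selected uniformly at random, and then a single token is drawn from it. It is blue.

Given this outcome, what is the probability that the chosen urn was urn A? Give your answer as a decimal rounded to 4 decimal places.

0.0633

Under each hypothesis, the probability of this draw is: P(data | urn A) = (1/7) = 1/7; P(data | urn B) = (3/5) = 3/5; P(data | urn C) = (5/7) = 5/7; P(data | urn D) = (4/5) = 4/5.
Weighting by the prior gives 1/4 · 1/7 = 1/28, 1/4 · 3/5 = 3/20, 1/4 · 5/7 = 5/28, 1/4 · 4/5 = 1/5; these sum to 79/140.
By Bayes' rule, P(urn A | data) = (1/28) / (79/140) = 5/79.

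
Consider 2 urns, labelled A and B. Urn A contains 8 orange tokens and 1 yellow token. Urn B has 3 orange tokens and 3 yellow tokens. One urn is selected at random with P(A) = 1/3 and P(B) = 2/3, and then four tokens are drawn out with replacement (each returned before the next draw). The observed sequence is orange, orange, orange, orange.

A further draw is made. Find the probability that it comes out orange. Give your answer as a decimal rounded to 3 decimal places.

0.824

The likelihood of the observed sequence under each hypothesis: P(data | urn A) = (8/9)(8/9)(8/9)(8/9) = 0.6243; P(data | urn B) = (3/6)(3/6)(3/6)(3/6) = 0.0625.
The prior-weighted likelihoods are 1/3 · 0.6243 = 0.2081, 2/3 · 0.0625 = 0.041667; with total 0.24977.
Normalising, the posterior is P(urn A | data) = 0.83318, P(urn B | data) = 0.16682.
So P(orange next | data) = Σ P(orange next | H) P(H | data) = (8/9)(0.83318) + (1/2)(0.16682) = 0.82401.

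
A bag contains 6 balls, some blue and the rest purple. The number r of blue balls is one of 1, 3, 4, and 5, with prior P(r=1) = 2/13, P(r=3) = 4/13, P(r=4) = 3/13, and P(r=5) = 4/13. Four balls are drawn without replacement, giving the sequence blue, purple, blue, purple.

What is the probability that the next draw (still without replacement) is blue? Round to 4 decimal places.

0.6667

The likelihood of the observed sequence under each hypothesis: P(data | r = 1) = (1/6)(5/5)(0/4) = 0; P(data | r = 3) = (3/6)(3/5)(2/4)(2/3) = 1/10; P(data | r = 4) = (4/6)(2/5)(3/4)(1/3) = 1/15; P(data | r = 5) = (5/6)(1/5)(4/4)(0/3) = 0.
Multiplying each by its prior: 2/13 · 0 = 0, 4/13 · 1/10 = 2/65, 3/13 · 1/15 = 1/65, 4/13 · 0 = 0; these sum to 3/65.
Normalising, the posterior is P(r = 1 | data) = 0, P(r = 3 | data) = 2/3, P(r = 4 | data) = 1/3, P(r = 5 | data) = 0.
The predictive probability is P(blue next | data) = (1/2)(2/3) + (1)(1/3) = 2/3.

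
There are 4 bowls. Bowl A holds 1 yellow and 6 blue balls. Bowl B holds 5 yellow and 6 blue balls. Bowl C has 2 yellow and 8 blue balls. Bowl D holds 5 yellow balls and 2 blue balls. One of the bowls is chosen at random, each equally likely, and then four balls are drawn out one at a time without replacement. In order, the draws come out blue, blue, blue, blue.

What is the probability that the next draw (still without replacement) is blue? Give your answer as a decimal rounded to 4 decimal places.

The likelihood of the observed sequence under each hypothesis: P(data | bowl A) = (6/7)(5/6)(4/5)(3/4) = 0.42857; P(data | bowl B) = (6/11)(5/10)(4/9)(3/8) = 0.045455; P(data | bowl C) = (8/10)(7/9)(6/8)(5/7) = 0.33333; P(data | bowl D) = (2/7)(1/6)(0/5) = 0.
Weighting by the prior gives 1/4 · 0.42857 = 0.10714, 1/4 · 0.045455 = 0.011364, 1/4 · 0.33333 = 0.083333, 1/4 · 0 = 0; summing to 0.20184.
Dividing through by the total gives posterior P(bowl A | data) = 0.53083, P(bowl B | data) = 0.0563, P(bowl C | data) = 0.41287, P(bowl D | data) = 0.
Averaging over the posterior, P(blue next | data) = (2/3)(0.53083) + (2/7)(0.0563) + (2/3)(0.41287) = 0.64522.

0.6452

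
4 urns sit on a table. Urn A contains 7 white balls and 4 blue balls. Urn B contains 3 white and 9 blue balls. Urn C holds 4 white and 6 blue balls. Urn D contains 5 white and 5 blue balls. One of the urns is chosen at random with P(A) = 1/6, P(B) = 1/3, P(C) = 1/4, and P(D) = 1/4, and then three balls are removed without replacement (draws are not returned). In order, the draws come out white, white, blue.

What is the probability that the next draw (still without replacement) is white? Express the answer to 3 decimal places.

0.406

Under each hypothesis, the probability of the observed sequence is: P(data | urn A) = (7/11)(6/10)(4/9) = 0.1697; P(data | urn B) = (3/12)(2/11)(9/10) = 0.040909; P(data | urn C) = (4/10)(3/9)(6/8) = 0.1; P(data | urn D) = (5/10)(4/9)(5/8) = 0.13889.
The prior-weighted likelihoods are 1/6 · 0.1697 = 0.028283, 1/3 · 0.040909 = 0.013636, 1/4 · 0.1 = 0.025, 1/4 · 0.13889 = 0.034722; with total 0.10164.
Dividing through by the total gives posterior P(urn A | data) = 0.27826, P(urn B | data) = 0.13416, P(urn C | data) = 0.24596, P(urn D | data) = 0.34161.
The predictive probability is P(white next | data) = (5/8)(0.27826) + (1/9)(0.13416) + (2/7)(0.24596) + (3/7)(0.34161) = 0.4055.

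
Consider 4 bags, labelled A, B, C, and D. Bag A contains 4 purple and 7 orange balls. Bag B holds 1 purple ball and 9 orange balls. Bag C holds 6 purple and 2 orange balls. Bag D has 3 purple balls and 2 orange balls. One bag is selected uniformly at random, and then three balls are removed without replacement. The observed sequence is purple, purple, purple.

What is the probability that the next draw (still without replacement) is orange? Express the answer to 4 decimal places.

The likelihood of the observed sequence under each hypothesis: P(data | bag A) = (4/11)(3/10)(2/9) = 0.024242; P(data | bag B) = (1/10)(0/9) = 0; P(data | bag C) = (6/8)(5/7)(4/6) = 0.35714; P(data | bag D) = (3/5)(2/4)(1/3) = 0.1.
The prior-weighted likelihoods are 1/4 · 0.024242 = 0.0060606, 1/4 · 0 = 0, 1/4 · 0.35714 = 0.089286, 1/4 · 0.1 = 0.025; with total 0.12035.
The posterior is then P(bag A | data) = 0.05036, P(bag B | data) = 0, P(bag C | data) = 0.74191, P(bag D | data) = 0.20773.
So P(orange next | data) = Σ P(orange next | H) P(H | data) = (7/8)(0.05036) + (2/5)(0.74191) + (1)(0.20773) = 0.54856.

0.5486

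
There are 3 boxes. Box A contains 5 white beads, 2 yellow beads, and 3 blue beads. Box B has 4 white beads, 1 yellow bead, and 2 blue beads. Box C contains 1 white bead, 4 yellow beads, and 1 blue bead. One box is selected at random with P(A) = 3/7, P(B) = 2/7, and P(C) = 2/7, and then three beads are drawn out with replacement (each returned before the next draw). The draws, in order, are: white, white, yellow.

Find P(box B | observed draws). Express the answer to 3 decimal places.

0.333

The likelihood of the observed sequence under each hypothesis: P(data | box A) = (5/10)(5/10)(2/10) = 0.05; P(data | box B) = (4/7)(4/7)(1/7) = 0.046647; P(data | box C) = (1/6)(1/6)(4/6) = 0.018519.
The prior-weighted likelihoods are 3/7 · 0.05 = 0.021429, 2/7 · 0.046647 = 0.013328, 2/7 · 0.018519 = 0.005291; with total 0.040047.
Hence P(box B | data) = (0.013328) / (0.040047) = 0.3328.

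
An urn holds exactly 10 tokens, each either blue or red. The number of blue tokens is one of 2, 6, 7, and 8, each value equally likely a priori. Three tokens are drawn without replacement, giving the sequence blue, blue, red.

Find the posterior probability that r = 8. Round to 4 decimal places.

0.2995

The likelihood of the observed sequence under each hypothesis: P(data | r = 2) = (2/10)(1/9)(8/8) = 0.022222; P(data | r = 6) = (6/10)(5/9)(4/8) = 0.16667; P(data | r = 7) = (7/10)(6/9)(3/8) = 0.175; P(data | r = 8) = (8/10)(7/9)(2/8) = 0.15556.
Weighting by the prior gives 1/4 · 0.022222 = 0.0055556, 1/4 · 0.16667 = 0.041667, 1/4 · 0.175 = 0.04375, 1/4 · 0.15556 = 0.038889; with total 0.12986.
Therefore the posterior P(r = 8 | data) = (0.038889) / (0.12986) = 0.29947.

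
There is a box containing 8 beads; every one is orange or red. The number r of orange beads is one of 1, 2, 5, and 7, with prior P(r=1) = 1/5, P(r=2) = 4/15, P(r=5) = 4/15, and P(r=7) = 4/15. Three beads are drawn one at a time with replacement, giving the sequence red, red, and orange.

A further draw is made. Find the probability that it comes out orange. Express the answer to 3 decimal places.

0.354

Compute the likelihood of the observed sequence for each case: P(data | r = 1) = (7/8)(7/8)(1/8) = 0.095703; P(data | r = 2) = (6/8)(6/8)(2/8) = 0.14062; P(data | r = 5) = (3/8)(3/8)(5/8) = 0.087891; P(data | r = 7) = (1/8)(1/8)(7/8) = 0.013672.
Weighting by the prior gives 1/5 · 0.095703 = 0.019141, 4/15 · 0.14062 = 0.0375, 4/15 · 0.087891 = 0.023438, 4/15 · 0.013672 = 0.0036458; these sum to 0.083724.
The posterior is then P(r = 1 | data) = 0.22862, P(r = 2 | data) = 0.4479, P(r = 5 | data) = 0.27994, P(r = 7 | data) = 0.043546.
So P(orange next | data) = Σ P(orange next | H) P(H | data) = (1/8)(0.22862) + (1/4)(0.4479) + (5/8)(0.27994) + (7/8)(0.043546) = 0.35362.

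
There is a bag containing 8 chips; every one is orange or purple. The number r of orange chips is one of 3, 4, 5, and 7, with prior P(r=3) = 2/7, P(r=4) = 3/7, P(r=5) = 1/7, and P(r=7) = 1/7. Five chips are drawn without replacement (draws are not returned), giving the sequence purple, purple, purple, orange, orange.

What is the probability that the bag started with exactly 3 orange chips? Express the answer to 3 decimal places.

0.423

Under each hypothesis, the probability of the observed sequence is: P(data | r = 3) = (5/8)(4/7)(3/6)(3/5)(2/4) = 0.053571; P(data | r = 4) = (4/8)(3/7)(2/6)(4/5)(3/4) = 0.042857; P(data | r = 5) = (3/8)(2/7)(1/6)(5/5)(4/4) = 0.017857; P(data | r = 7) = (1/8)(0/7) = 0.
Multiplying each by its prior: 2/7 · 0.053571 = 0.015306, 3/7 · 0.042857 = 0.018367, 1/7 · 0.017857 = 0.002551, 1/7 · 0 = 0; summing to 0.036224.
Hence P(r = 3 | data) = (0.015306) / (0.036224) = 0.42254.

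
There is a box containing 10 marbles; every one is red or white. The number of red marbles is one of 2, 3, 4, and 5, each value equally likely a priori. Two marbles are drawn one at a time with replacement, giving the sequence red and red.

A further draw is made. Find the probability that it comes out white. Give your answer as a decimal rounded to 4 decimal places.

0.5852

Compute the likelihood of the observed sequence for each case: P(data | r = 2) = (2/10)(2/10) = 1/25; P(data | r = 3) = (3/10)(3/10) = 9/100; P(data | r = 4) = (4/10)(4/10) = 4/25; P(data | r = 5) = (5/10)(5/10) = 1/4.
Weighting by the prior gives 1/4 · 1/25 = 1/100, 1/4 · 9/100 = 9/400, 1/4 · 4/25 = 1/25, 1/4 · 1/4 = 1/16; with total 27/200.
Normalising, the posterior is P(r = 2 | data) = 2/27, P(r = 3 | data) = 1/6, P(r = 4 | data) = 8/27, P(r = 5 | data) = 25/54.
The predictive probability is P(white next | data) = (4/5)(2/27) + (7/10)(1/6) + (3/5)(8/27) + (1/2)(25/54) = 79/135.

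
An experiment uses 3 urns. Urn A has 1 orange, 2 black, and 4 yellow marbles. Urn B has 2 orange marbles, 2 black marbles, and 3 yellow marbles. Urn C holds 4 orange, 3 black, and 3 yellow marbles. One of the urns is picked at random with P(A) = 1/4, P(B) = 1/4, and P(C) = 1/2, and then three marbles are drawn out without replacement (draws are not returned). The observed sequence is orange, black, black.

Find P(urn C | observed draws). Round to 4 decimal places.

Under each hypothesis, the probability of the observed sequence is: P(data | urn A) = (1/7)(2/6)(1/5) = 1/105; P(data | urn B) = (2/7)(2/6)(1/5) = 2/105; P(data | urn C) = (4/10)(3/9)(2/8) = 1/30.
Weighting by the prior gives 1/4 · 1/105 = 1/420, 1/4 · 2/105 = 1/210, 1/2 · 1/30 = 1/60; with total 1/42.
By Bayes' rule, P(urn C | data) = (1/60) / (1/42) = 7/10.

0.7000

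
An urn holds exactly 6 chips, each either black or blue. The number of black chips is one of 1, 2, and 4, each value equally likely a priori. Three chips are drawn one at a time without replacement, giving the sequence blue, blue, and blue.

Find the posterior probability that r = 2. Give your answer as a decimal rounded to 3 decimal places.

0.286

Under each hypothesis, the probability of the observed sequence is: P(data | r = 1) = (5/6)(4/5)(3/4) = 1/2; P(data | r = 2) = (4/6)(3/5)(2/4) = 1/5; P(data | r = 4) = (2/6)(1/5)(0/4) = 0.
Multiplying each by its prior: 1/3 · 1/2 = 1/6, 1/3 · 1/5 = 1/15, 1/3 · 0 = 0; with total 7/30.
Therefore the posterior P(r = 2 | data) = (1/15) / (7/30) = 2/7.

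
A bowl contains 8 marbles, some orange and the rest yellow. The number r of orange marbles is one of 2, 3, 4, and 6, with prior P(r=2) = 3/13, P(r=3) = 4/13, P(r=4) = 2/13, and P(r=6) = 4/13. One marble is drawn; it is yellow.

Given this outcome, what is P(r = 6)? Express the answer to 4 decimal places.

0.1481

Compute the likelihood of this draw for each case: P(data | r = 2) = (6/8) = 3/4; P(data | r = 3) = (5/8) = 5/8; P(data | r = 4) = (4/8) = 1/2; P(data | r = 6) = (2/8) = 1/4.
Weighting by the prior gives 3/13 · 3/4 = 9/52, 4/13 · 5/8 = 5/26, 2/13 · 1/2 = 1/13, 4/13 · 1/4 = 1/13; these sum to 27/52.
By Bayes' rule, P(r = 6 | data) = (1/13) / (27/52) = 4/27.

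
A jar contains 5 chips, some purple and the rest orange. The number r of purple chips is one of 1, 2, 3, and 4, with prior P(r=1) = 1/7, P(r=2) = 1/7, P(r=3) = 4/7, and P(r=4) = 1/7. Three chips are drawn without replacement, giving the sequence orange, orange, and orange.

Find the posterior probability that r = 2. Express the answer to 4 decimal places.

The likelihood of the observed sequence under each hypothesis: P(data | r = 1) = (4/5)(3/4)(2/3) = 2/5; P(data | r = 2) = (3/5)(2/4)(1/3) = 1/10; P(data | r = 3) = (2/5)(1/4)(0/3) = 0; P(data | r = 4) = (1/5)(0/4) = 0.
Weighting by the prior gives 1/7 · 2/5 = 2/35, 1/7 · 1/10 = 1/70, 4/7 · 0 = 0, 1/7 · 0 = 0; with total 1/14.
Therefore the posterior P(r = 2 | data) = (1/70) / (1/14) = 1/5.

0.2000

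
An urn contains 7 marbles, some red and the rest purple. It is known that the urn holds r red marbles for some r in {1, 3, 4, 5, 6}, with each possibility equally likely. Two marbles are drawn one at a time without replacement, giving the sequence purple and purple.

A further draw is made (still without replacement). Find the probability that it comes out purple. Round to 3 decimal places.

0.600

For each hypothesis, P(data | H) works out to: P(data | r = 1) = (6/7)(5/6) = 5/7; P(data | r = 3) = (4/7)(3/6) = 2/7; P(data | r = 4) = (3/7)(2/6) = 1/7; P(data | r = 5) = (2/7)(1/6) = 1/21; P(data | r = 6) = (1/7)(0/6) = 0.
Multiplying each by its prior: 1/5 · 5/7 = 1/7, 1/5 · 2/7 = 2/35, 1/5 · 1/7 = 1/35, 1/5 · 1/21 = 1/105, 1/5 · 0 = 0; summing to 5/21.
Normalising, the posterior is P(r = 1 | data) = 3/5, P(r = 3 | data) = 6/25, P(r = 4 | data) = 3/25, P(r = 5 | data) = 1/25, P(r = 6 | data) = 0.
The predictive probability is P(purple next | data) = (4/5)(3/5) + (2/5)(6/25) + (1/5)(3/25) + (0)(1/25) = 3/5.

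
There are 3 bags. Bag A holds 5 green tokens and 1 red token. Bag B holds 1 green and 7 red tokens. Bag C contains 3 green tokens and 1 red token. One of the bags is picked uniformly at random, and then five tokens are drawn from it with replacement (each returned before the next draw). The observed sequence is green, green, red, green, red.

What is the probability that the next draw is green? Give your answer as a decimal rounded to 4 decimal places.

0.7592

The likelihood of the observed sequence under each hypothesis: P(data | bag A) = (5/6)(5/6)(1/6)(5/6)(1/6) = 0.016075; P(data | bag B) = (1/8)(1/8)(7/8)(1/8)(7/8) = 0.0014954; P(data | bag C) = (3/4)(3/4)(1/4)(3/4)(1/4) = 0.026367.
Weighting by the prior gives 1/3 · 0.016075 = 0.0053584, 1/3 · 0.0014954 = 0.00049845, 1/3 · 0.026367 = 0.0087891; with total 0.014646.
Normalising, the posterior is P(bag A | data) = 0.36586, P(bag B | data) = 0.034034, P(bag C | data) = 0.6001.
The predictive probability is P(green next | data) = (5/6)(0.36586) + (1/8)(0.034034) + (3/4)(0.6001) = 0.75922.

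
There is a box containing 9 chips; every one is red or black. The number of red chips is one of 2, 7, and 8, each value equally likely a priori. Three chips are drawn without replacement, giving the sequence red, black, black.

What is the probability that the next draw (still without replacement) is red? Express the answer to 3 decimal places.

For each hypothesis, P(data | H) works out to: P(data | r = 2) = (2/9)(7/8)(6/7) = 1/6; P(data | r = 7) = (7/9)(2/8)(1/7) = 1/36; P(data | r = 8) = (8/9)(1/8)(0/7) = 0.
Weighting by the prior gives 1/3 · 1/6 = 1/18, 1/3 · 1/36 = 1/108, 1/3 · 0 = 0; summing to 7/108.
Normalising, the posterior is P(r = 2 | data) = 6/7, P(r = 7 | data) = 1/7, P(r = 8 | data) = 0.
The predictive probability is P(red next | data) = (1/6)(6/7) + (1)(1/7) = 2/7.

0.286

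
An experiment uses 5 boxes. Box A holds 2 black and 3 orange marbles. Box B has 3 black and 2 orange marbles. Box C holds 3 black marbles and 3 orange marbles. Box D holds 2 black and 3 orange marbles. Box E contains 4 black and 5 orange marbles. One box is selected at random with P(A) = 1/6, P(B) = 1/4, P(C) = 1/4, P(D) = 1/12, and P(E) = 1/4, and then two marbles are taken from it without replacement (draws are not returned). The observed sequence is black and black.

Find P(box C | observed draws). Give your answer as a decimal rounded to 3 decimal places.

0.261

For each hypothesis, P(data | H) works out to: P(data | box A) = (2/5)(1/4) = 1/10; P(data | box B) = (3/5)(2/4) = 3/10; P(data | box C) = (3/6)(2/5) = 1/5; P(data | box D) = (2/5)(1/4) = 1/10; P(data | box E) = (4/9)(3/8) = 1/6.
The prior-weighted likelihoods are 1/6 · 1/10 = 1/60, 1/4 · 3/10 = 3/40, 1/4 · 1/5 = 1/20, 1/12 · 1/10 = 1/120, 1/4 · 1/6 = 1/24; these sum to 23/120.
Therefore the posterior P(box C | data) = (1/20) / (23/120) = 6/23.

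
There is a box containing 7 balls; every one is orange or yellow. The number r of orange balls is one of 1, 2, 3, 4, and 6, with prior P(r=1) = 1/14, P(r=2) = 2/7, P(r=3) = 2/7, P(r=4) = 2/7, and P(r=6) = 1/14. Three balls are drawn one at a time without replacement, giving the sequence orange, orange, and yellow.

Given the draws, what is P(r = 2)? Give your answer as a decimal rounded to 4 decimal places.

Under each hypothesis, the probability of the observed sequence is: P(data | r = 1) = (1/7)(0/6) = 0; P(data | r = 2) = (2/7)(1/6)(5/5) = 1/21; P(data | r = 3) = (3/7)(2/6)(4/5) = 4/35; P(data | r = 4) = (4/7)(3/6)(3/5) = 6/35; P(data | r = 6) = (6/7)(5/6)(1/5) = 1/7.
The prior-weighted likelihoods are 1/14 · 0 = 0, 2/7 · 1/21 = 2/147, 2/7 · 4/35 = 8/245, 2/7 · 6/35 = 12/245, 1/14 · 1/7 = 1/98; summing to 31/294.
So P(r = 2 | data) = (2/147) / (31/294) = 4/31.

0.1290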